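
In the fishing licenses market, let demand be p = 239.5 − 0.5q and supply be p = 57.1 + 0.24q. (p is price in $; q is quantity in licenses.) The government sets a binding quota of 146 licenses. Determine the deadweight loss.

$3736.09

Competitive equilibrium: 239.5 − 0.5q = 57.1 + 0.24q → q* = 246.4865, p* = 116.2568.
At q = 146: demand price = 239.5 − 0.5·146 = 166.5; supply price = 57.1 + 0.24·146 = 92.14.
Δq = 246.4865 − 146 = 100.4865; wedge = 166.5 − 92.14 = 74.36.
Deadweight loss = ½ × 100.4865 × 74.36 = $3736.09.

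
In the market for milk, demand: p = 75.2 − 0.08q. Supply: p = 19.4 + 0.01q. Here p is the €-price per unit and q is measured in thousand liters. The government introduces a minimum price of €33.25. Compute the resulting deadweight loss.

€411.49 thousand

Competitive equilibrium: 75.2 − 0.08q = 19.4 + 0.01q → q* = 620, p* = 25.6.
At the floor p = 33.25, quantity demanded = (75.2 − 33.25)/0.08 = 524.375.
Sellers' marginal cost at q' = 524.375: 19.4 + 0.01·524.375 = 24.64375.
Δq = 620 − 524.375 = 95.625; wedge = 33.25 − 24.64375 = 8.60625.
DWL = ½ × 95.625 × 8.60625 = €411.49 thousand.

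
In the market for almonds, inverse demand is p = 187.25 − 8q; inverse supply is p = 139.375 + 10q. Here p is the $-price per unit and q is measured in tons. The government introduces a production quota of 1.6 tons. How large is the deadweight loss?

Competitive equilibrium: 187.25 − 8q = 139.375 + 10q → q* = 2.6597, p* = 165.9722.
At q = 1.6: demand price = 187.25 − 8·1.6 = 174.45; supply price = 139.375 + 10·1.6 = 155.375.
Δq = 2.6597 − 1.6 = 1.0597; wedge = 174.45 − 155.375 = 19.075.
Welfare loss = ½ × 1.0597 × 19.075 = $10.11.

$10.11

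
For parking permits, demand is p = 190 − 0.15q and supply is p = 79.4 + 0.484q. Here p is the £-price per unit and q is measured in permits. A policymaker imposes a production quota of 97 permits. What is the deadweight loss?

Competitive equilibrium: 190 − 0.15q = 79.4 + 0.484q → q* = 174.4479, p* = 163.8328.
At q = 97: demand price = 190 − 0.15·97 = 175.45; supply price = 79.4 + 0.484·97 = 126.348.
Δq = 174.4479 − 97 = 77.4479; wedge = 175.45 − 126.348 = 49.102.
DWL = ½ × 77.4479 × 49.102 = £1901.42.

£1901.42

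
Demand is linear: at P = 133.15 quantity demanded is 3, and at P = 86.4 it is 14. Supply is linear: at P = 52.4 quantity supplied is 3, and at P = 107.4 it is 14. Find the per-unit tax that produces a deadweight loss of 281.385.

72.15

Demand slope = (86.4 − 133.15)/(14 − 3) = −4.25, so P = 145.9 − 4.25Q.
Supply slope = (107.4 − 52.4)/(14 − 3) = 5, so P = 37.4 + 5Q.
Competitive equilibrium: 145.9 − 4.25Q = 37.4 + 5Q → Q* = 11.7297, P* = 96.0486.
A tax t gives ΔQ = t/9.25 and wedge t, so DWL = t²/18.5.
t²/18.5 = 281.385 → t² = 5205.6225 → t = 72.15.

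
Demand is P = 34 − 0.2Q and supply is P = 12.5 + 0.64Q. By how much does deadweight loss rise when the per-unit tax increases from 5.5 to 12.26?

71.46

Competitive equilibrium: 34 − 0.2Q = 12.5 + 0.64Q → Q* = 25.5952, P* = 28.881.
For a per-unit tax t: ΔQ = t/0.84, so DWL = ½·t·(t/0.84) = t²/1.68.
At t = 5.5: DWL = 18.006. At t = 12.26: DWL = 89.469.
Increase = 89.469 − 18.006 = 71.46.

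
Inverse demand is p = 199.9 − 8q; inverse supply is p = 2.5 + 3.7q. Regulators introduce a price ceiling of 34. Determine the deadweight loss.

408.69

Competitive equilibrium: 199.9 − 8q = 2.5 + 3.7q → q* = 16.8718, p* = 64.9256.
At the ceiling p = 34, quantity supplied = (34 − 2.5)/3.7 = 8.5135.
Willingness to pay at q' = 8.5135: 199.9 − 8·8.5135 = 131.792.
Δq = 16.8718 − 8.5135 = 8.3583; wedge = 131.792 − 34 = 97.792.
Deadweight loss = ½ × 8.3583 × 97.792 = 408.69.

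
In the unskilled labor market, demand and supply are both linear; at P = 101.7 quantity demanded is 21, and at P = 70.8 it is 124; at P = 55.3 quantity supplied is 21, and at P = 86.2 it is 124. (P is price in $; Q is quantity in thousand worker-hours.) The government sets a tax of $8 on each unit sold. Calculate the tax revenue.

Demand slope = (70.8 − 101.7)/(124 − 21) = −0.3, so P = 108 − 0.3Q.
Supply slope = (86.2 − 55.3)/(124 − 21) = 0.3, so P = 49 + 0.3Q.
Competitive equilibrium: 108 − 0.3Q = 49 + 0.3Q → Q* = 98.3333, P* = 78.5.
With the tax, the buyer price exceeds the seller price by 8: (108 − 0.3Q) − (49 + 0.3Q) = 8 → Q' = 85.
Tax revenue = 8 × 85 = $680 thousand.

$680 thousand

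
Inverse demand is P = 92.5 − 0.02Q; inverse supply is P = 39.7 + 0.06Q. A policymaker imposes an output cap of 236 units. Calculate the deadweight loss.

7191.04

Competitive equilibrium: 92.5 − 0.02Q = 39.7 + 0.06Q → Q* = 660, P* = 79.3.
At Q = 236: demand price = 92.5 − 0.02·236 = 87.78; supply price = 39.7 + 0.06·236 = 53.86.
ΔQ = 660 − 236 = 424; wedge = 87.78 − 53.86 = 33.92.
Deadweight loss = ½ × 424 × 33.92 = 7191.04.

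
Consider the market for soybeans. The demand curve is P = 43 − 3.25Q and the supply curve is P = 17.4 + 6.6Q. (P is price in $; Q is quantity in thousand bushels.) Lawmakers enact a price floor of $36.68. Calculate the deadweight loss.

Competitive equilibrium: 43 − 3.25Q = 17.4 + 6.6Q → Q* = 2.599, P* = 34.5533.
At the floor P = 36.68, quantity demanded = (43 − 36.68)/3.25 = 1.9446.
Sellers' marginal cost at Q' = 1.9446: 17.4 + 6.6·1.9446 = 30.2344.
ΔQ = 2.599 − 1.9446 = 0.6544; wedge = 36.68 − 30.2344 = 6.4456.
Deadweight loss = ½ × 0.6544 × 6.4456 = $2.11 thousand.

$2.11 thousand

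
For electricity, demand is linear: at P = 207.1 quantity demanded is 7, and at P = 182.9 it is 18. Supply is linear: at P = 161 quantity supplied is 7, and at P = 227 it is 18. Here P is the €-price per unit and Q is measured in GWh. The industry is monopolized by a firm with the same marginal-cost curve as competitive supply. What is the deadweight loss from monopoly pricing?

Demand slope = (182.9 − 207.1)/(18 − 7) = −2.2, so P = 222.5 − 2.2Q.
Supply slope = (227 − 161)/(18 − 7) = 6, so P = 119 + 6Q.
Competitive equilibrium: 222.5 − 2.2Q = 119 + 6Q → Q* = 12.622, P* = 194.7317.
Marginal revenue: MR = 222.5 − 4.4Q. Set MR = MC: 222.5 − 4.4Q = 119 + 6Q → Q_m = 9.9519.
Price P_m = 222.5 − 2.2·9.9519 = 200.6058; MC(Q_m) = 119 + 6·9.9519 = 178.7114.
Competitive Q* = 12.622, so ΔQ = 2.6701; wedge = 200.6058 − 178.7114 = 21.8944.
Welfare loss = ½ × 2.6701 × 21.8944 = €29.23.

€29.23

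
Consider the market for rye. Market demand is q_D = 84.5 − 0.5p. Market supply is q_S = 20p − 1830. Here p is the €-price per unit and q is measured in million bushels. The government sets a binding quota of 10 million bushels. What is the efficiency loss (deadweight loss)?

In inverse form: demand p = 169 − 2q, supply p = 91.5 + 0.05q.
Competitive equilibrium: 169 − 2q = 91.5 + 0.05q → q* = 37.8049, p* = 93.3902.
At q = 10: demand price = 169 − 2·10 = 149; supply price = 91.5 + 0.05·10 = 92.
Δq = 37.8049 − 10 = 27.8049; wedge = 149 − 92 = 57.
DWL = ½ × 27.8049 × 57 = €792.44 million.

€792.44 million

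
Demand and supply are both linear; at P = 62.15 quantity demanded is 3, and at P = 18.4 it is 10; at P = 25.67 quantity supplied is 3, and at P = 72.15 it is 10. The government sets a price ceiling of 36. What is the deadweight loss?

10.47

Demand slope = (18.4 − 62.15)/(10 − 3) = −6.25, so P = 80.9 − 6.25Q.
Supply slope = (72.15 − 25.67)/(10 − 3) = 6.64, so P = 5.75 + 6.64Q.
Competitive equilibrium: 80.9 − 6.25Q = 5.75 + 6.64Q → Q* = 5.8301, P* = 44.4619.
At the ceiling P = 36, quantity supplied = (36 − 5.75)/6.64 = 4.5557.
Willingness to pay at Q' = 4.5557: 80.9 − 6.25·4.5557 = 52.4269.
ΔQ = 5.8301 − 4.5557 = 1.2744; wedge = 52.4269 − 36 = 16.4269.
Deadweight loss = ½ × 1.2744 × 16.4269 = 10.47.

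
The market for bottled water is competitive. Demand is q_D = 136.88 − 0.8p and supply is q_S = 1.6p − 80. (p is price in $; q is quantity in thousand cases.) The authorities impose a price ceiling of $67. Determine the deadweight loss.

In inverse form: demand p = 171.1 − 1.25q, supply p = 50 + 0.625q.
Competitive equilibrium: 171.1 − 1.25q = 50 + 0.625q → q* = 64.5867, p* = 90.3667.
At the ceiling p = 67, quantity supplied = (67 − 50)/0.625 = 27.2.
Willingness to pay at q' = 27.2: 171.1 − 1.25·27.2 = 137.1.
Δq = 64.5867 − 27.2 = 37.3867; wedge = 137.1 − 67 = 70.1.
Welfare loss = ½ × 37.3867 × 70.1 = $1310.40 thousand.

$1310.40 thousand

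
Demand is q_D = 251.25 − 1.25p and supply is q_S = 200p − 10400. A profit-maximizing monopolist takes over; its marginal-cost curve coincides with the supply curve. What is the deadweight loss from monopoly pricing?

In inverse form: demand p = 201 − 0.8q, supply p = 52 + 0.005q.
Competitive equilibrium: 201 − 0.8q = 52 + 0.005q → q* = 185.093168, p* = 52.925466.
Marginal revenue: MR = 201 − 1.6q. Set MR = MC: 201 − 1.6q = 52 + 0.005q → q_m = 92.834891.
Price p_m = 201 − 0.8·92.834891 = 126.732087; MC(q_m) = 52 + 0.005·92.834891 = 52.464174.
Competitive q* = 185.093168, so Δq = 92.258277; wedge = 126.732087 − 52.464174 = 74.267913.
The triangle = ½ × 92.258277 × 74.267913 = 3425.91.

3425.91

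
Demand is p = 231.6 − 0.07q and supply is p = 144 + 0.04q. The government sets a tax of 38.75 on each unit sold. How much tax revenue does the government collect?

17208.52

Competitive equilibrium: 231.6 − 0.07q = 144 + 0.04q → q* = 796.3636, p* = 175.8545.
With the tax, the buyer price exceeds the seller price by 38.75: (231.6 − 0.07q) − (144 + 0.04q) = 38.75 → q' = 444.0909.
Tax revenue = 38.75 × 444.0909 = 17208.52.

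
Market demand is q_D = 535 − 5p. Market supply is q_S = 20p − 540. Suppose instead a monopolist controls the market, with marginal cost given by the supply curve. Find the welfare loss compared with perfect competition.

In inverse form: demand p = 107 − 0.2q, supply p = 27 + 0.05q.
Competitive equilibrium: 107 − 0.2q = 27 + 0.05q → q* = 320, p* = 43.
Marginal revenue: MR = 107 − 0.4q. Set MR = MC: 107 − 0.4q = 27 + 0.05q → q_m = 177.777778.
Price p_m = 107 − 0.2·177.777778 = 71.444444; MC(q_m) = 27 + 0.05·177.777778 = 35.888889.
Competitive q* = 320, so Δq = 142.222222; wedge = 71.444444 − 35.888889 = 35.555555.
DWL = ½ × 142.222222 × 35.555555 = 2528.40.

2528.40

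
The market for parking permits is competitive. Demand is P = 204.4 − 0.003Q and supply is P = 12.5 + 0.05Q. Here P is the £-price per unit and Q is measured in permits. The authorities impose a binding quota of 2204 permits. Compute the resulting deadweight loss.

Competitive equilibrium: 204.4 − 0.003Q = 12.5 + 0.05Q → Q* = 3620.7547, P* = 193.5377.
At Q = 2204: demand price = 204.4 − 0.003·2204 = 197.788; supply price = 12.5 + 0.05·2204 = 122.7.
ΔQ = 3620.7547 − 2204 = 1416.7547; wedge = 197.788 − 122.7 = 75.088.
The triangle = ½ × 1416.7547 × 75.088 = £53190.64.

£53190.64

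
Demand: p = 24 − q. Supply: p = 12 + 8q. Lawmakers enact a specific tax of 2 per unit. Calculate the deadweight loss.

Competitive equilibrium: 24 − q = 12 + 8q → q* = 1.3333, p* = 22.6667.
With the tax, the buyer price exceeds the seller price by 2: (24 − q) − (12 + 8q) = 2 → q' = 1.1111.
Δq = 1.3333 − 1.1111 = 0.2222; the wedge equals the tax, 2.
Welfare loss = ½ × 0.2222 × 2 = 0.22.

0.22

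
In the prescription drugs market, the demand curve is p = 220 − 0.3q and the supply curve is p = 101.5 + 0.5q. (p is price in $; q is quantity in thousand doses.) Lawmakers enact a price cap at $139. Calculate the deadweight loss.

$2138.91 thousand

Competitive equilibrium: 220 − 0.3q = 101.5 + 0.5q → q* = 148.125, p* = 175.5625.
At the ceiling p = 139, quantity supplied = (139 − 101.5)/0.5 = 75.
Willingness to pay at q' = 75: 220 − 0.3·75 = 197.5.
Δq = 148.125 − 75 = 73.125; wedge = 197.5 − 139 = 58.5.
DWL = ½ × 73.125 × 58.5 = $2138.91 thousand.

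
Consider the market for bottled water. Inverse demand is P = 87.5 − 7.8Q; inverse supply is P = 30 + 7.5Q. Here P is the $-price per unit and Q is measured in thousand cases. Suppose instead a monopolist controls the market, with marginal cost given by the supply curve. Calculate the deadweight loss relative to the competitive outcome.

Competitive equilibrium: 87.5 − 7.8Q = 30 + 7.5Q → Q* = 3.7582, P* = 58.1863.
Marginal revenue: MR = 87.5 − 15.6Q. Set MR = MC: 87.5 − 15.6Q = 30 + 7.5Q → Q_m = 2.4892.
Price P_m = 87.5 − 7.8·2.4892 = 68.0842; MC(Q_m) = 30 + 7.5·2.4892 = 48.669.
Competitive Q* = 3.7582, so ΔQ = 1.269; wedge = 68.0842 − 48.669 = 19.4152.
DWL = ½ × 1.269 × 19.4152 = $12.32 thousand.

$12.32 thousand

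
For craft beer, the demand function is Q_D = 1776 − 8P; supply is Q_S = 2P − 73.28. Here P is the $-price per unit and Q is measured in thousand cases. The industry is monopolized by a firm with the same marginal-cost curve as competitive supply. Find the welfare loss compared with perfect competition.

$763.52 thousand

In inverse form: demand P = 222 − 0.125Q, supply P = 36.64 + 0.5Q.
Competitive equilibrium: 222 − 0.125Q = 36.64 + 0.5Q → Q* = 296.576, P* = 184.928.
Marginal revenue: MR = 222 − 0.25Q. Set MR = MC: 222 − 0.25Q = 36.64 + 0.5Q → Q_m = 247.1467.
Price P_m = 222 − 0.125·247.1467 = 191.1067; MC(Q_m) = 36.64 + 0.5·247.1467 = 160.2134.
Competitive Q* = 296.576, so ΔQ = 49.4293; wedge = 191.1067 − 160.2134 = 30.8933.
Welfare loss = ½ × 49.4293 × 30.8933 = $763.52 thousand.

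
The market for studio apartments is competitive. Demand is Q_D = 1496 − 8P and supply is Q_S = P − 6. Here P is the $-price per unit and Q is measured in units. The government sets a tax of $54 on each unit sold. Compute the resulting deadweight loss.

$1296

In inverse form: demand P = 187 − 0.125Q, supply P = 6 + Q.
Competitive equilibrium: 187 − 0.125Q = 6 + Q → Q* = 160.8889, P* = 166.8889.
With the tax, the buyer price exceeds the seller price by 54: (187 − 0.125Q) − (6 + Q) = 54 → Q' = 112.8889.
ΔQ = 160.8889 − 112.8889 = 48; the wedge equals the tax, 54.
Deadweight loss = ½ × 48 × 54 = $1296.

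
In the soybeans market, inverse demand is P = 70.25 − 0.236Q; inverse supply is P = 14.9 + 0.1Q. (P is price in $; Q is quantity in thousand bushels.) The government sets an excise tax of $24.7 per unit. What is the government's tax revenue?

Competitive equilibrium: 70.25 − 0.236Q = 14.9 + 0.1Q → Q* = 164.7321, P* = 31.3732.
With the tax, the buyer price exceeds the seller price by 24.7: (70.25 − 0.236Q) − (14.9 + 0.1Q) = 24.7 → Q' = 91.2202.
Tax revenue = 24.7 × 91.2202 = $2253.14 thousand.

$2253.14 thousand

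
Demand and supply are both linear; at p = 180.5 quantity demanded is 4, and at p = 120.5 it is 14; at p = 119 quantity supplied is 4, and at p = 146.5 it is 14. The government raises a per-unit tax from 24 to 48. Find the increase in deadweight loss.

98.74

Demand slope = (120.5 − 180.5)/(14 − 4) = −6, so p = 204.5 − 6q.
Supply slope = (146.5 − 119)/(14 − 4) = 2.75, so p = 108 + 2.75q.
Competitive equilibrium: 204.5 − 6q = 108 + 2.75q → q* = 11.0286, p* = 138.3286.
For a per-unit tax t: Δq = t/8.75, so DWL = ½·t·(t/8.75) = t²/17.5.
At t = 24: DWL = 32.914. At t = 48: DWL = 131.657.
Increase = 131.657 − 32.914 = 98.74.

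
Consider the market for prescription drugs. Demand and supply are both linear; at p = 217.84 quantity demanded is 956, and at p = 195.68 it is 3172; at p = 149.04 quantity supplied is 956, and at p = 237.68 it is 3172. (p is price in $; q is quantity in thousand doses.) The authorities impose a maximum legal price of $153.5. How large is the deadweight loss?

Demand slope = (195.68 − 217.84)/(3172 − 956) = −0.01, so p = 227.4 − 0.01q.
Supply slope = (237.68 − 149.04)/(3172 − 956) = 0.04, so p = 110.8 + 0.04q.
Competitive equilibrium: 227.4 − 0.01q = 110.8 + 0.04q → q* = 2332, p* = 204.08.
At the ceiling p = 153.5, quantity supplied = (153.5 − 110.8)/0.04 = 1067.5.
Willingness to pay at q' = 1067.5: 227.4 − 0.01·1067.5 = 216.725.
Δq = 2332 − 1067.5 = 1264.5; wedge = 216.725 − 153.5 = 63.225.
Welfare loss = ½ × 1264.5 × 63.225 = $39974.01 thousand.

$39974.01 thousand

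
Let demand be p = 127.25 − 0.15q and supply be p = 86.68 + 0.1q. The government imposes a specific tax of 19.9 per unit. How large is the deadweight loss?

Competitive equilibrium: 127.25 − 0.15q = 86.68 + 0.1q → q* = 162.28, p* = 102.908.
With the tax, the buyer price exceeds the seller price by 19.9: (127.25 − 0.15q) − (86.68 + 0.1q) = 19.9 → q' = 82.68.
Δq = 162.28 − 82.68 = 79.6; the wedge equals the tax, 19.9.
DWL = ½ × 79.6 × 19.9 = 792.02.

792.02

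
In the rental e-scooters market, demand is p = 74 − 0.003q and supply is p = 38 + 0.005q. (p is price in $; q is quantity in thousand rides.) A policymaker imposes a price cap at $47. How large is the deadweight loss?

Competitive equilibrium: 74 − 0.003q = 38 + 0.005q → q* = 4500, p* = 60.5.
At the ceiling p = 47, quantity supplied = (47 − 38)/0.005 = 1800.
Willingness to pay at q' = 1800: 74 − 0.003·1800 = 68.6.
Δq = 4500 − 1800 = 2700; wedge = 68.6 − 47 = 21.6.
Deadweight loss = ½ × 2700 × 21.6 = $29160 thousand.

$29160 thousand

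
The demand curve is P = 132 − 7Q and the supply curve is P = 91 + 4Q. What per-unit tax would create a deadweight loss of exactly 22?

22

Competitive equilibrium: 132 − 7Q = 91 + 4Q → Q* = 3.7273, P* = 105.9091.
A tax t gives ΔQ = t/11 and wedge t, so DWL = t²/22.
t²/22 = 22 → t² = 484 → t = 22.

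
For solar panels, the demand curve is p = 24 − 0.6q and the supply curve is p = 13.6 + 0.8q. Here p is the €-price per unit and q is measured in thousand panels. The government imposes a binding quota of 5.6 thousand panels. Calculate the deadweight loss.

€2.34 thousand

Competitive equilibrium: 24 − 0.6q = 13.6 + 0.8q → q* = 7.4286, p* = 19.5429.
At q = 5.6: demand price = 24 − 0.6·5.6 = 20.64; supply price = 13.6 + 0.8·5.6 = 18.08.
Δq = 7.4286 − 5.6 = 1.8286; wedge = 20.64 − 18.08 = 2.56.
Welfare loss = ½ × 1.8286 × 2.56 = €2.34 thousand.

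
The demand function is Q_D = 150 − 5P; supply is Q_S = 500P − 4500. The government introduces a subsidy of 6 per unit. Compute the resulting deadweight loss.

89.11

In inverse form: demand P = 30 − 0.2Q, supply P = 9 + 0.002Q.
Competitive equilibrium: 30 − 0.2Q = 9 + 0.002Q → Q* = 103.9604, P* = 9.2079.
The subsidy lowers effective supply by 6: P = 3 + 0.002Q.
New quantity: 30 − 0.2Q = 3 + 0.002Q → Q' = 133.6634.
Overproduction ΔQ = 133.6634 − 103.9604 = 29.703; wedge = subsidy = 6.
The triangle = ½ × 29.703 × 6 = 89.11.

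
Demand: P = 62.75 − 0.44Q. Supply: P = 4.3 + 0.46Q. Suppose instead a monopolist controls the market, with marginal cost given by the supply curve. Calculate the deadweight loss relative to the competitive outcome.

204.64

Competitive equilibrium: 62.75 − 0.44Q = 4.3 + 0.46Q → Q* = 64.9444, P* = 34.1744.
Marginal revenue: MR = 62.75 − 0.88Q. Set MR = MC: 62.75 − 0.88Q = 4.3 + 0.46Q → Q_m = 43.6194.
Price P_m = 62.75 − 0.44·43.6194 = 43.5575; MC(Q_m) = 4.3 + 0.46·43.6194 = 24.3649.
Competitive Q* = 64.9444, so ΔQ = 21.325; wedge = 43.5575 − 24.3649 = 19.1926.
Welfare loss = ½ × 21.325 × 19.1926 = 204.64.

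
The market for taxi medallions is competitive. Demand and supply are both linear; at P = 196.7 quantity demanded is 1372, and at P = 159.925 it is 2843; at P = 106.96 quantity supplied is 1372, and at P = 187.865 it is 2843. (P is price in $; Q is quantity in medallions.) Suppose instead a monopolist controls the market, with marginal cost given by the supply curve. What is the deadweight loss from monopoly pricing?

Demand slope = (159.925 − 196.7)/(2843 − 1372) = −0.025, so P = 231 − 0.025Q.
Supply slope = (187.865 − 106.96)/(2843 − 1372) = 0.055, so P = 31.5 + 0.055Q.
Competitive equilibrium: 231 − 0.025Q = 31.5 + 0.055Q → Q* = 2493.75, P* = 168.6563.
Marginal revenue: MR = 231 − 0.05Q. Set MR = MC: 231 − 0.05Q = 31.5 + 0.055Q → Q_m = 1900.
Price P_m = 231 − 0.025·1900 = 183.5; MC(Q_m) = 31.5 + 0.055·1900 = 136.
Competitive Q* = 2493.75, so ΔQ = 593.75; wedge = 183.5 − 136 = 47.5.
Welfare loss = ½ × 593.75 × 47.5 = $14101.56.

$14101.56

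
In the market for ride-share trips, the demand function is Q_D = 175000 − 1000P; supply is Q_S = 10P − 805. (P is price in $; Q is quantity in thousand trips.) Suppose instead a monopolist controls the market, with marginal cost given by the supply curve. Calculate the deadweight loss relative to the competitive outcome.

In inverse form: demand P = 175 − 0.001Q, supply P = 80.5 + 0.1Q.
Competitive equilibrium: 175 − 0.001Q = 80.5 + 0.1Q → Q* = 935.6436, P* = 174.0644.
Marginal revenue: MR = 175 − 0.002Q. Set MR = MC: 175 − 0.002Q = 80.5 + 0.1Q → Q_m = 926.4706.
Price P_m = 175 − 0.001·926.4706 = 174.0735; MC(Q_m) = 80.5 + 0.1·926.4706 = 173.1471.
Competitive Q* = 935.6436, so ΔQ = 9.173; wedge = 174.0735 − 173.1471 = 0.9264.
DWL = ½ × 9.173 × 0.9264 = $4.25 thousand.

$4.25 thousand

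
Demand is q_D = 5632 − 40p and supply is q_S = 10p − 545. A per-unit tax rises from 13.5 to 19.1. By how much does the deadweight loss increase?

730.24

In inverse form: demand p = 140.8 − 0.025q, supply p = 54.5 + 0.1q.
Competitive equilibrium: 140.8 − 0.025q = 54.5 + 0.1q → q* = 690.4, p* = 123.54.
For a per-unit tax t: Δq = t/0.125, so DWL = ½·t·(t/0.125) = t²/0.25.
At t = 13.5: DWL = 729. At t = 19.1: DWL = 1459.24.
Increase = 1459.24 − 729 = 730.24.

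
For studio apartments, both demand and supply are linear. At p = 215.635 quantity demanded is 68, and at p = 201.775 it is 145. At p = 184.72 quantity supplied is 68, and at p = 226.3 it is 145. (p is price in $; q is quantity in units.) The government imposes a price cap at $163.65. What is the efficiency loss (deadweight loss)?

$2418.04

Demand slope = (201.775 − 215.635)/(145 − 68) = −0.18, so p = 227.875 − 0.18q.
Supply slope = (226.3 − 184.72)/(145 − 68) = 0.54, so p = 148 + 0.54q.
Competitive equilibrium: 227.875 − 0.18q = 148 + 0.54q → q* = 110.9375, p* = 207.9063.
At the ceiling p = 163.65, quantity supplied = (163.65 − 148)/0.54 = 28.9815.
Willingness to pay at q' = 28.9815: 227.875 − 0.18·28.9815 = 222.6583.
Δq = 110.9375 − 28.9815 = 81.956; wedge = 222.6583 − 163.65 = 59.0083.
Welfare loss = ½ × 81.956 × 59.0083 = $2418.04.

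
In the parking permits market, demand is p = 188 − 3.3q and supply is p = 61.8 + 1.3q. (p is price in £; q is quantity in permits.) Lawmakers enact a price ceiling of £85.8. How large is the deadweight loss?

£185.19

Competitive equilibrium: 188 − 3.3q = 61.8 + 1.3q → q* = 27.43478, p* = 97.46522.
At the ceiling p = 85.8, quantity supplied = (85.8 − 61.8)/1.3 = 18.46154.
Willingness to pay at q' = 18.46154: 188 − 3.3·18.46154 = 127.07692.
Δq = 27.43478 − 18.46154 = 8.97324; wedge = 127.07692 − 85.8 = 41.27692.
Deadweight loss = ½ × 8.97324 × 41.27692 = £185.19.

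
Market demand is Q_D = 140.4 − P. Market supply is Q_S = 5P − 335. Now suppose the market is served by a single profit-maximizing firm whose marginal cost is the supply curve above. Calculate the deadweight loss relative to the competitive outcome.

In inverse form: demand P = 140.4 − Q, supply P = 67 + 0.2Q.
Competitive equilibrium: 140.4 − Q = 67 + 0.2Q → Q* = 61.1667, P* = 79.2333.
Marginal revenue: MR = 140.4 − 2Q. Set MR = MC: 140.4 − 2Q = 67 + 0.2Q → Q_m = 33.3636.
Price P_m = 140.4 − 1·33.3636 = 107.0364; MC(Q_m) = 67 + 0.2·33.3636 = 73.6727.
Competitive Q* = 61.1667, so ΔQ = 27.8031; wedge = 107.0364 − 73.6727 = 33.3637.
The triangle = ½ × 27.8031 × 33.3637 = 463.81.

463.81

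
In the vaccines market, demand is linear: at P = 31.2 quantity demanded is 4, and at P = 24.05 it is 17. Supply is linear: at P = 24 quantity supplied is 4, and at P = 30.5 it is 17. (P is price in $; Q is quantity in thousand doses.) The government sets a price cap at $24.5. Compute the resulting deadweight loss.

Demand slope = (24.05 − 31.2)/(17 − 4) = −0.55, so P = 33.4 − 0.55Q.
Supply slope = (30.5 − 24)/(17 − 4) = 0.5, so P = 22 + 0.5Q.
Competitive equilibrium: 33.4 − 0.55Q = 22 + 0.5Q → Q* = 10.8571, P* = 27.4286.
At the ceiling P = 24.5, quantity supplied = (24.5 − 22)/0.5 = 5.
Willingness to pay at Q' = 5: 33.4 − 0.55·5 = 30.65.
ΔQ = 10.8571 − 5 = 5.8571; wedge = 30.65 − 24.5 = 6.15.
DWL = ½ × 5.8571 × 6.15 = $18.01 thousand.

$18.01 thousand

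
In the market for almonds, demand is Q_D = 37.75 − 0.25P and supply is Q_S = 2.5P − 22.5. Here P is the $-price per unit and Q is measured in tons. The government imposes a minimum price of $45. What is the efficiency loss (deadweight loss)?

In inverse form: demand P = 151 − 4Q, supply P = 9 + 0.4Q.
Competitive equilibrium: 151 − 4Q = 9 + 0.4Q → Q* = 32.2727, P* = 21.9091.
At the floor P = 45, quantity demanded = (151 − 45)/4 = 26.5.
Sellers' marginal cost at Q' = 26.5: 9 + 0.4·26.5 = 19.6.
ΔQ = 32.2727 − 26.5 = 5.7727; wedge = 45 − 19.6 = 25.4.
Welfare loss = ½ × 5.7727 × 25.4 = $73.31.

$73.31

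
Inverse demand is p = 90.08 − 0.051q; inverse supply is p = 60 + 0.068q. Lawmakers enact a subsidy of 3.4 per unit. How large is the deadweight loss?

Competitive equilibrium: 90.08 − 0.051q = 60 + 0.068q → q* = 252.7731, p* = 77.1886.
The subsidy lowers effective supply by 3.4: p = 56.6 + 0.068q.
New quantity: 90.08 − 0.051q = 56.6 + 0.068q → q' = 281.3445.
Overproduction Δq = 281.3445 − 252.7731 = 28.5714; wedge = subsidy = 3.4.
Welfare loss = ½ × 28.5714 × 3.4 = 48.57.

48.57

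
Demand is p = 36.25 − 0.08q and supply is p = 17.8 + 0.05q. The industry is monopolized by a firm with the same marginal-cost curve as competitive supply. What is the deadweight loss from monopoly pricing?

190

Competitive equilibrium: 36.25 − 0.08q = 17.8 + 0.05q → q* = 141.9231, p* = 24.8962.
Marginal revenue: MR = 36.25 − 0.16q. Set MR = MC: 36.25 − 0.16q = 17.8 + 0.05q → q_m = 87.8571.
Price p_m = 36.25 − 0.08·87.8571 = 29.2214; MC(q_m) = 17.8 + 0.05·87.8571 = 22.1929.
Competitive q* = 141.9231, so Δq = 54.066; wedge = 29.2214 − 22.1929 = 7.0285.
Welfare loss = ½ × 54.066 × 7.0285 = 190.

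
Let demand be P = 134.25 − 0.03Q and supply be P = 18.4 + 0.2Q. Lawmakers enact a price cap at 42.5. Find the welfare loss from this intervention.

Competitive equilibrium: 134.25 − 0.03Q = 18.4 + 0.2Q → Q* = 503.69565, P* = 119.13913.
At the ceiling P = 42.5, quantity supplied = (42.5 − 18.4)/0.2 = 120.5.
Willingness to pay at Q' = 120.5: 134.25 − 0.03·120.5 = 130.635.
ΔQ = 503.69565 − 120.5 = 383.19565; wedge = 130.635 − 42.5 = 88.135.
DWL = ½ × 383.19565 × 88.135 = 16886.47.

16886.47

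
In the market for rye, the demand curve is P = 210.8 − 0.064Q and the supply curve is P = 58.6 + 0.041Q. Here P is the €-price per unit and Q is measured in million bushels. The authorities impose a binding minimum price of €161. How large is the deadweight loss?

Competitive equilibrium: 210.8 − 0.064Q = 58.6 + 0.041Q → Q* = 1449.52381, P* = 118.03048.
At the floor P = 161, quantity demanded = (210.8 − 161)/0.064 = 778.125.
Sellers' marginal cost at Q' = 778.125: 58.6 + 0.041·778.125 = 90.50313.
ΔQ = 1449.52381 − 778.125 = 671.39881; wedge = 161 − 90.50313 = 70.49687.
Welfare loss = ½ × 671.39881 × 70.49687 = €23665.76 million.

€23665.76 million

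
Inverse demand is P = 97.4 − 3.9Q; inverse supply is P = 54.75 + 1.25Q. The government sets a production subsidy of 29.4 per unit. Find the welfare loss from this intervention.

Competitive equilibrium: 97.4 − 3.9Q = 54.75 + 1.25Q → Q* = 8.2816, P* = 65.1019.
The subsidy lowers effective supply by 29.4: P = 25.35 + 1.25Q.
New quantity: 97.4 − 3.9Q = 25.35 + 1.25Q → Q' = 13.9903.
Overproduction ΔQ = 13.9903 − 8.2816 = 5.7087; wedge = subsidy = 29.4.
Welfare loss = ½ × 5.7087 × 29.4 = 83.92.

83.92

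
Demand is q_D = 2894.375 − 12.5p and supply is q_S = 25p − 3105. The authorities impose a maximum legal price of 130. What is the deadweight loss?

In inverse form: demand p = 231.55 − 0.08q, supply p = 124.2 + 0.04q.
Competitive equilibrium: 231.55 − 0.08q = 124.2 + 0.04q → q* = 894.5833, p* = 159.9833.
At the ceiling p = 130, quantity supplied = (130 − 124.2)/0.04 = 145.
Willingness to pay at q' = 145: 231.55 − 0.08·145 = 219.95.
Δq = 894.5833 − 145 = 749.5833; wedge = 219.95 − 130 = 89.95.
DWL = ½ × 749.5833 × 89.95 = 33712.51.

33712.51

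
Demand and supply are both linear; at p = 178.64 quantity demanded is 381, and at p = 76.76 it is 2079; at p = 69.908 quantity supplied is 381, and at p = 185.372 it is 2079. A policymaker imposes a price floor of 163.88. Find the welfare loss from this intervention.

Demand slope = (76.76 − 178.64)/(2079 − 381) = −0.06, so p = 201.5 − 0.06q.
Supply slope = (185.372 − 69.908)/(2079 − 381) = 0.068, so p = 44 + 0.068q.
Competitive equilibrium: 201.5 − 0.06q = 44 + 0.068q → q* = 1230.4688, p* = 127.6719.
At the floor p = 163.88, quantity demanded = (201.5 − 163.88)/0.06 = 627.
Sellers' marginal cost at q' = 627: 44 + 0.068·627 = 86.636.
Δq = 1230.4688 − 627 = 603.4688; wedge = 163.88 − 86.636 = 77.244.
Deadweight loss = ½ × 603.4688 × 77.244 = 23307.17.

23307.17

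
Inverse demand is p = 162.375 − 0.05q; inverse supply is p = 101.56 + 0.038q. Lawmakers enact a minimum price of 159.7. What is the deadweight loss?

Competitive equilibrium: 162.375 − 0.05q = 101.56 + 0.038q → q* = 691.0795, p* = 127.821.
At the floor p = 159.7, quantity demanded = (162.375 − 159.7)/0.05 = 53.5.
Sellers' marginal cost at q' = 53.5: 101.56 + 0.038·53.5 = 103.593.
Δq = 691.0795 − 53.5 = 637.5795; wedge = 159.7 − 103.593 = 56.107.
DWL = ½ × 637.5795 × 56.107 = 17886.34.

17886.34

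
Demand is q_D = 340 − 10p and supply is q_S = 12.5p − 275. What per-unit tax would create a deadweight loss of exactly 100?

6

In inverse form: demand p = 34 − 0.1q, supply p = 22 + 0.08q.
Competitive equilibrium: 34 − 0.1q = 22 + 0.08q → q* = 66.6667, p* = 27.3333.
A tax t gives Δq = t/0.18 and wedge t, so DWL = t²/0.36.
t²/0.36 = 100 → t² = 36 → t = 6.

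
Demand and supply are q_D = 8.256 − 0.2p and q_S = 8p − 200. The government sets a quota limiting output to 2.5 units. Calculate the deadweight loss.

In inverse form: demand p = 41.28 − 5q, supply p = 25 + 0.125q.
Competitive equilibrium: 41.28 − 5q = 25 + 0.125q → q* = 3.1766, p* = 25.3971.
At q = 2.5: demand price = 41.28 − 5·2.5 = 28.78; supply price = 25 + 0.125·2.5 = 25.3125.
Δq = 3.1766 − 2.5 = 0.6766; wedge = 28.78 − 25.3125 = 3.4675.
DWL = ½ × 0.6766 × 3.4675 = 1.17.

1.17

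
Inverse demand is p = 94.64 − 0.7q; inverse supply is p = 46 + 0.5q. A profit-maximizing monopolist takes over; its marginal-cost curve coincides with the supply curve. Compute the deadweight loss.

133.80

Competitive equilibrium: 94.64 − 0.7q = 46 + 0.5q → q* = 40.5333, p* = 66.2667.
Marginal revenue: MR = 94.64 − 1.4q. Set MR = MC: 94.64 − 1.4q = 46 + 0.5q → q_m = 25.6.
Price p_m = 94.64 − 0.7·25.6 = 76.72; MC(q_m) = 46 + 0.5·25.6 = 58.8.
Competitive q* = 40.5333, so Δq = 14.9333; wedge = 76.72 − 58.8 = 17.92.
Deadweight loss = ½ × 14.9333 × 17.92 = 133.80.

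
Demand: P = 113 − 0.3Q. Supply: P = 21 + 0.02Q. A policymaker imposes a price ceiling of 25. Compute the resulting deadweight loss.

Competitive equilibrium: 113 − 0.3Q = 21 + 0.02Q → Q* = 287.5, P* = 26.75.
At the ceiling P = 25, quantity supplied = (25 − 21)/0.02 = 200.
Willingness to pay at Q' = 200: 113 − 0.3·200 = 53.
ΔQ = 287.5 − 200 = 87.5; wedge = 53 − 25 = 28.
DWL = ½ × 87.5 × 28 = 1225.

1225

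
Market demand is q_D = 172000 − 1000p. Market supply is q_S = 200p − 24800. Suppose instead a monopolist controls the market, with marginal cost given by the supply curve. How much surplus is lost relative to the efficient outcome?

3918.37

In inverse form: demand p = 172 − 0.001q, supply p = 124 + 0.005q.
Competitive equilibrium: 172 − 0.001q = 124 + 0.005q → q* = 8000, p* = 164.
Marginal revenue: MR = 172 − 0.002q. Set MR = MC: 172 − 0.002q = 124 + 0.005q → q_m = 6857.14286.
Price p_m = 172 − 0.001·6857.14286 = 165.14286; MC(q_m) = 124 + 0.005·6857.14286 = 158.28571.
Competitive q* = 8000, so Δq = 1142.85714; wedge = 165.14286 − 158.28571 = 6.85715.
DWL = ½ × 1142.85714 × 6.85715 = 3918.37.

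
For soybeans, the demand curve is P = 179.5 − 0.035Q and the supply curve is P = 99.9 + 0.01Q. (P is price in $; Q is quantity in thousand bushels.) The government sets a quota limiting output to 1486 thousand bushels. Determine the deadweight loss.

$1800.59 thousand

Competitive equilibrium: 179.5 − 0.035Q = 99.9 + 0.01Q → Q* = 1768.8889, P* = 117.5889.
At Q = 1486: demand price = 179.5 − 0.035·1486 = 127.49; supply price = 99.9 + 0.01·1486 = 114.76.
ΔQ = 1768.8889 − 1486 = 282.8889; wedge = 127.49 − 114.76 = 12.73.
The triangle = ½ × 282.8889 × 12.73 = $1800.59 thousand.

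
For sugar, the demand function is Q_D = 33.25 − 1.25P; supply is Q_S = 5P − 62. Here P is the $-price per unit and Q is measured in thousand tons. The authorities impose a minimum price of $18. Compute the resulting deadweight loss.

In inverse form: demand P = 26.6 − 0.8Q, supply P = 12.4 + 0.2Q.
Competitive equilibrium: 26.6 − 0.8Q = 12.4 + 0.2Q → Q* = 14.2, P* = 15.24.
At the floor P = 18, quantity demanded = (26.6 − 18)/0.8 = 10.75.
Sellers' marginal cost at Q' = 10.75: 12.4 + 0.2·10.75 = 14.55.
ΔQ = 14.2 − 10.75 = 3.45; wedge = 18 − 14.55 = 3.45.
The triangle = ½ × 3.45 × 3.45 = $5.95 thousand.

$5.95 thousand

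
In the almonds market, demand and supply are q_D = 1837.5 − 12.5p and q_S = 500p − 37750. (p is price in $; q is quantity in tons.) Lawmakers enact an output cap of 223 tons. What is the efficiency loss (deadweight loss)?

In inverse form: demand p = 147 − 0.08q, supply p = 75.5 + 0.002q.
Competitive equilibrium: 147 − 0.08q = 75.5 + 0.002q → q* = 871.95122, p* = 77.2439.
At q = 223: demand price = 147 − 0.08·223 = 129.16; supply price = 75.5 + 0.002·223 = 75.946.
Δq = 871.95122 − 223 = 648.95122; wedge = 129.16 − 75.946 = 53.214.
DWL = ½ × 648.95122 × 53.214 = $17266.65.

$17266.65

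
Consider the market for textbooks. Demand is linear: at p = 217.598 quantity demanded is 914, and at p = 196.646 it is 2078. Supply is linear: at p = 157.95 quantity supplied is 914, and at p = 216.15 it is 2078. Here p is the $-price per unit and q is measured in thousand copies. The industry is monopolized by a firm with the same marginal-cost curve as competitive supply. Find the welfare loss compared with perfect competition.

$4778.63 thousand

Demand slope = (196.646 − 217.598)/(2078 − 914) = −0.018, so p = 234.05 − 0.018q.
Supply slope = (216.15 − 157.95)/(2078 − 914) = 0.05, so p = 112.25 + 0.05q.
Competitive equilibrium: 234.05 − 0.018q = 112.25 + 0.05q → q* = 1791.1765, p* = 201.8088.
Marginal revenue: MR = 234.05 − 0.036q. Set MR = MC: 234.05 − 0.036q = 112.25 + 0.05q → q_m = 1416.2791.
Price p_m = 234.05 − 0.018·1416.2791 = 208.557; MC(q_m) = 112.25 + 0.05·1416.2791 = 183.064.
Competitive q* = 1791.1765, so Δq = 374.8974; wedge = 208.557 − 183.064 = 25.493.
The triangle = ½ × 374.8974 × 25.493 = $4778.63 thousand.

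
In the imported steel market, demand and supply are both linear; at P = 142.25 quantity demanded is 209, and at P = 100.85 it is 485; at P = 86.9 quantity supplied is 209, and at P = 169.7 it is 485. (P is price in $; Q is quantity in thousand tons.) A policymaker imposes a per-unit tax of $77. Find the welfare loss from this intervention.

$6587.78 thousand

Demand slope = (100.85 − 142.25)/(485 − 209) = −0.15, so P = 173.6 − 0.15Q.
Supply slope = (169.7 − 86.9)/(485 − 209) = 0.3, so P = 24.2 + 0.3Q.
Competitive equilibrium: 173.6 − 0.15Q = 24.2 + 0.3Q → Q* = 332, P* = 123.8.
With the tax, the buyer price exceeds the seller price by 77: (173.6 − 0.15Q) − (24.2 + 0.3Q) = 77 → Q' = 160.8889.
ΔQ = 332 − 160.8889 = 171.1111; the wedge equals the tax, 77.
The triangle = ½ × 171.1111 × 77 = $6587.78 thousand.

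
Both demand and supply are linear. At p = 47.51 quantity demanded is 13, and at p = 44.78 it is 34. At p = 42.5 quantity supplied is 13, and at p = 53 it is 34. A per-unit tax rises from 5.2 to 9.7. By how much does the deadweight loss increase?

53.21

Demand slope = (44.78 − 47.51)/(34 − 13) = −0.13, so p = 49.2 − 0.13q.
Supply slope = (53 − 42.5)/(34 − 13) = 0.5, so p = 36 + 0.5q.
Competitive equilibrium: 49.2 − 0.13q = 36 + 0.5q → q* = 20.9524, p* = 46.4762.
For a per-unit tax t: Δq = t/0.63, so DWL = ½·t·(t/0.63) = t²/1.26.
At t = 5.2: DWL = 21.4603. At t = 9.7: DWL = 74.6746.
Increase = 74.6746 − 21.4603 = 53.21.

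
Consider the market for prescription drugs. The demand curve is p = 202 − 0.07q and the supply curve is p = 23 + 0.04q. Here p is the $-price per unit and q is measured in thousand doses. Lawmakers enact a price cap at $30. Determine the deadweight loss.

$116000.28 thousand

Competitive equilibrium: 202 − 0.07q = 23 + 0.04q → q* = 1627.2727, p* = 88.0909.
At the ceiling p = 30, quantity supplied = (30 − 23)/0.04 = 175.
Willingness to pay at q' = 175: 202 − 0.07·175 = 189.75.
Δq = 1627.2727 − 175 = 1452.2727; wedge = 189.75 − 30 = 159.75.
Welfare loss = ½ × 1452.2727 × 159.75 = $116000.28 thousand.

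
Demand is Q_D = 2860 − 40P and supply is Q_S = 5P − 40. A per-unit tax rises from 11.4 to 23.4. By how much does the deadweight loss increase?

In inverse form: demand P = 71.5 − 0.025Q, supply P = 8 + 0.2Q.
Competitive equilibrium: 71.5 − 0.025Q = 8 + 0.2Q → Q* = 282.2222, P* = 64.4444.
For a per-unit tax t: ΔQ = t/0.225, so DWL = ½·t·(t/0.225) = t²/0.45.
At t = 11.4: DWL = 288.8. At t = 23.4: DWL = 1216.8.
Increase = 1216.8 − 288.8 = 928.

928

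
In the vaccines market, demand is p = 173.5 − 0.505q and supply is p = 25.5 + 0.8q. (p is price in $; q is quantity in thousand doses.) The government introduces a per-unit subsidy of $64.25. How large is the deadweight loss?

Competitive equilibrium: 173.5 − 0.505q = 25.5 + 0.8q → q* = 113.41, p* = 116.228.
The subsidy lowers effective supply by 64.25: p = 0.8q − 38.75.
New quantity: 173.5 − 0.505q = 0.8q − 38.75 → q' = 162.6437.
Overproduction Δq = 162.6437 − 113.41 = 49.2337; wedge = subsidy = 64.25.
Welfare loss = ½ × 49.2337 × 64.25 = $1581.63 thousand.

$1581.63 thousand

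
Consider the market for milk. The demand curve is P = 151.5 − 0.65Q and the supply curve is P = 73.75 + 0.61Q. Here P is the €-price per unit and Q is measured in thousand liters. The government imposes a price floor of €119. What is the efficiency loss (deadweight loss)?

Competitive equilibrium: 151.5 − 0.65Q = 73.75 + 0.61Q → Q* = 61.7063, P* = 111.3909.
At the floor P = 119, quantity demanded = (151.5 − 119)/0.65 = 50.
Sellers' marginal cost at Q' = 50: 73.75 + 0.61·50 = 104.25.
ΔQ = 61.7063 − 50 = 11.7063; wedge = 119 − 104.25 = 14.75.
Deadweight loss = ½ × 11.7063 × 14.75 = €86.33 thousand.

€86.33 thousand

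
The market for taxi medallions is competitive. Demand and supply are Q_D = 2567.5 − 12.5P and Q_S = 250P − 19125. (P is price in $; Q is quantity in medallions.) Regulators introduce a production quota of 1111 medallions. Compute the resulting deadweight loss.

In inverse form: demand P = 205.4 − 0.08Q, supply P = 76.5 + 0.004Q.
Competitive equilibrium: 205.4 − 0.08Q = 76.5 + 0.004Q → Q* = 1534.5238, P* = 82.6381.
At Q = 1111: demand price = 205.4 − 0.08·1111 = 116.52; supply price = 76.5 + 0.004·1111 = 80.944.
ΔQ = 1534.5238 − 1111 = 423.5238; wedge = 116.52 − 80.944 = 35.576.
Welfare loss = ½ × 423.5238 × 35.576 = $7533.64.

$7533.64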